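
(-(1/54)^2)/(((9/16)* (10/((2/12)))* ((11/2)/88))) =-16/98415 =-0.00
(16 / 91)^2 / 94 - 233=-90685103 / 389207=-233.00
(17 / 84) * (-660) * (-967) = 904145 / 7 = 129163.57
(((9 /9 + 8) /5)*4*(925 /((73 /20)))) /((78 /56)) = 1243200 /949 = 1310.01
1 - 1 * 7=-6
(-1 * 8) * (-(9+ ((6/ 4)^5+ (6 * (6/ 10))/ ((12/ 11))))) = 3183/ 20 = 159.15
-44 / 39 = -1.13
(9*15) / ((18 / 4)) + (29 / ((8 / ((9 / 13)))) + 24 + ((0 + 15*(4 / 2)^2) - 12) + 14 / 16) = 1370 / 13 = 105.38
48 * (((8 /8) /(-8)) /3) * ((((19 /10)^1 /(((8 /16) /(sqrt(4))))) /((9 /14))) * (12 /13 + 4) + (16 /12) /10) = -68252 /585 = -116.67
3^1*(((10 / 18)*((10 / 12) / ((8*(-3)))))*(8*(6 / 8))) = -25 / 72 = -0.35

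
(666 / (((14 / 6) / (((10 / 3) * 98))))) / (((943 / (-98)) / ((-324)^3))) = 310787377044480 / 943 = 329573040344.09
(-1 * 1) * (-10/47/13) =10/611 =0.02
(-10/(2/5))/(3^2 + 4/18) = -225/83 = -2.71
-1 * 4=-4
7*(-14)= -98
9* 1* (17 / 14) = 153 / 14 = 10.93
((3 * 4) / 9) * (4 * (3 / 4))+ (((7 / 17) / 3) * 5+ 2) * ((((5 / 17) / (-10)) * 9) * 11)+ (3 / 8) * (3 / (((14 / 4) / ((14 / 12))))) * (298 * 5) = 554.93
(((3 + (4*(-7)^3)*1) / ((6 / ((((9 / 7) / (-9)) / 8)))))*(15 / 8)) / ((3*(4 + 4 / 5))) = 34225 / 64512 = 0.53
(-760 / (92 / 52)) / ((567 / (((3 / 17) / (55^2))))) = -1976 / 44708895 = -0.00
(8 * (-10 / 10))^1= -8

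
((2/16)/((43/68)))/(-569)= -17/48934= -0.00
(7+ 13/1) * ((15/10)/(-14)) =-15/7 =-2.14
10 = 10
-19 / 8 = -2.38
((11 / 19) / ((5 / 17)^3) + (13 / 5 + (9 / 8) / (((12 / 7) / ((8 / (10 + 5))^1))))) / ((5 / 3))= 732591 / 47500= 15.42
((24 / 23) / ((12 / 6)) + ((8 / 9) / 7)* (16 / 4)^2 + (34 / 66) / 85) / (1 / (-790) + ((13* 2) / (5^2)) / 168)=322293140 / 620103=519.74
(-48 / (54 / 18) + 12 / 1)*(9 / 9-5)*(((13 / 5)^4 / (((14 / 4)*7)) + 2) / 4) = 473488 / 30625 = 15.46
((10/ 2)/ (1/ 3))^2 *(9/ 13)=2025/ 13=155.77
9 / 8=1.12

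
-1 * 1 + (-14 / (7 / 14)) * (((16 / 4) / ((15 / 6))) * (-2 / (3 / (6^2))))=5371 / 5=1074.20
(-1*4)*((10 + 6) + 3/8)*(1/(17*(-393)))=1/102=0.01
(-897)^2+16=804625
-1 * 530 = -530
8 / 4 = 2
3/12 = 1/4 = 0.25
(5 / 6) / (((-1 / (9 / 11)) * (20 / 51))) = -153 / 88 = -1.74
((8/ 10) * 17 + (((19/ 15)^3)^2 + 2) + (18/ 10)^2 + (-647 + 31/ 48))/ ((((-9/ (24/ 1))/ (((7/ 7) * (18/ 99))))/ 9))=113611722779/ 41765625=2720.22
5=5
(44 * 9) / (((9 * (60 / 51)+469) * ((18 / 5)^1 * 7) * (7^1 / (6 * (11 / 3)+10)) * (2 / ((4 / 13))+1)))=23936 / 1198491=0.02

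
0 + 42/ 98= 3/ 7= 0.43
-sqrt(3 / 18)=-sqrt(6) / 6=-0.41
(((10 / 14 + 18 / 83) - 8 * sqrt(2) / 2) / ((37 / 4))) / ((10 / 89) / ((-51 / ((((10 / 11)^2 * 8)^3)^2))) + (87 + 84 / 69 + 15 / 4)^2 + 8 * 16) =260918765929205699519424 / 21777476792971697237843714059 - 1929159082655864691456 * sqrt(2) / 37482748352791217276839439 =-0.00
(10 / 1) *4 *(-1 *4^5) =-40960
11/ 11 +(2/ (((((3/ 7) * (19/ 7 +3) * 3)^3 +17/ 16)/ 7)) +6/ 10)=6119735144/ 3742480165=1.64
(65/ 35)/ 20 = 13/ 140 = 0.09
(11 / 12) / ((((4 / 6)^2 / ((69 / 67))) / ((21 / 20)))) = 47817 / 21440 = 2.23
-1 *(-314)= 314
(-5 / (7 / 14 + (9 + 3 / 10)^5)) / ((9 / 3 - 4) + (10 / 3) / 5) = 1500000 / 6956933693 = 0.00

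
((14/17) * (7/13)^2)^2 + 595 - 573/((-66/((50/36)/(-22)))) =42751119615937/71909971848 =594.51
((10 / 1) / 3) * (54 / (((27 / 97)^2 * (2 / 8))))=752720 / 81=9292.84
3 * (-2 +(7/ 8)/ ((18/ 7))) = -239/ 48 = -4.98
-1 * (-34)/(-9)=-34/9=-3.78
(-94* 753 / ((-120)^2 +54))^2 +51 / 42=2047024703 / 81245934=25.20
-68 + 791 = 723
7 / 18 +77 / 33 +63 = 1183 / 18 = 65.72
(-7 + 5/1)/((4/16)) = -8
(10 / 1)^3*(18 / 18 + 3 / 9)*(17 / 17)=4000 / 3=1333.33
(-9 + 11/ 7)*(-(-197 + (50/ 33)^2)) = -11025716/ 7623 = -1446.37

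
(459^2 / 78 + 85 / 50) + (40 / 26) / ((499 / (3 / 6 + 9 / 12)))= 87663447 / 32435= 2702.74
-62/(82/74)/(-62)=37/41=0.90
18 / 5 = 3.60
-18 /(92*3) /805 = -3 /37030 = -0.00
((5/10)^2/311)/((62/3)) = 3/77128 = 0.00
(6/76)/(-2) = -3/76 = -0.04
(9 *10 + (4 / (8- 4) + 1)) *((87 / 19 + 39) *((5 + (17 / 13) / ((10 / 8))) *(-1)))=-29937168 / 1235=-24240.62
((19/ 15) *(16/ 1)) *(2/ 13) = 608/ 195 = 3.12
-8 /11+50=542 /11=49.27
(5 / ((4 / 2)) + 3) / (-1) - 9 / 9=-13 / 2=-6.50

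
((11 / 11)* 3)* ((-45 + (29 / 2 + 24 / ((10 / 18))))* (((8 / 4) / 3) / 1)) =127 / 5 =25.40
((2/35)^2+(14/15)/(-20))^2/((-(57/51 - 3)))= 1729937/1728720000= 0.00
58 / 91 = 0.64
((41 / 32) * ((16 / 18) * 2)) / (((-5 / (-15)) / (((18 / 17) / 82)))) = 3 / 34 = 0.09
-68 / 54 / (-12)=0.10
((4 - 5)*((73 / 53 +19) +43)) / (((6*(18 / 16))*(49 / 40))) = -537440 / 70119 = -7.66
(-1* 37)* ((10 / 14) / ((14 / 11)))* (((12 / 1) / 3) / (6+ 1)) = -4070 / 343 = -11.87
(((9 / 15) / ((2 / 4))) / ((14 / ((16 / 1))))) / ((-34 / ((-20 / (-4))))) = -24 / 119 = -0.20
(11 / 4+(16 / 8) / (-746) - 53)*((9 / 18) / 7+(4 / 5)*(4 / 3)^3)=-39834209 / 402840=-98.88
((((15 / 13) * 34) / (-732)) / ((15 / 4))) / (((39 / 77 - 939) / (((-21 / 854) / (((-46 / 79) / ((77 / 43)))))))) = 0.00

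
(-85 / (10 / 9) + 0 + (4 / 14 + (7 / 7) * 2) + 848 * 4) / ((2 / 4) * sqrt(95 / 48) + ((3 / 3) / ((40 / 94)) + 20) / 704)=-438508287360 / 2055708011 + 575521689600 * sqrt(285) / 2055708011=4513.00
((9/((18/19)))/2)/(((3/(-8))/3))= -38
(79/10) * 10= 79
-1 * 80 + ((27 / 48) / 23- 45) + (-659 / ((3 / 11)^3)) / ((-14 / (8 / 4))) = 314091173 / 69552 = 4515.92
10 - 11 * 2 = -12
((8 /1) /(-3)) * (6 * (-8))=128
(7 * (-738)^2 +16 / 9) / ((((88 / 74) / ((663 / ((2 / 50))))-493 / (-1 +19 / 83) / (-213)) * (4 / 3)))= -7968302510958400 / 8364666639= -952614.47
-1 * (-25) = 25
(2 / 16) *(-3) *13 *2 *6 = -117 / 2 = -58.50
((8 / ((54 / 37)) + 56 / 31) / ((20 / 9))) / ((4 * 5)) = 0.16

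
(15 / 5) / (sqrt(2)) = 3 * sqrt(2) / 2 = 2.12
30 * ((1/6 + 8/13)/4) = 305/52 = 5.87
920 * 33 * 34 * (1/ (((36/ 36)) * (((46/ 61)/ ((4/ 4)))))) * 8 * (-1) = -10950720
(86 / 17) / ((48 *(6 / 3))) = 43 / 816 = 0.05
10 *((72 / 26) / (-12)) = -30 / 13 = -2.31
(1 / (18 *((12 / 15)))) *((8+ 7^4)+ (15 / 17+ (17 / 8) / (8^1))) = 167.37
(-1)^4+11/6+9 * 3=179/6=29.83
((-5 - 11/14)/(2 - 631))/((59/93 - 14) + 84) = 0.00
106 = 106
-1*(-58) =58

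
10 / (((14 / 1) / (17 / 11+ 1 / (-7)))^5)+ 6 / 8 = 136497130581057 / 181971685306796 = 0.75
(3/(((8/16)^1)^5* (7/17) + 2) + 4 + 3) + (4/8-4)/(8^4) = 25384453/2990080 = 8.49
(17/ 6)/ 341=17/ 2046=0.01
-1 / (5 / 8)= -8 / 5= -1.60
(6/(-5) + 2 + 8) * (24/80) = 66/25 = 2.64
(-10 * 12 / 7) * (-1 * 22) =2640 / 7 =377.14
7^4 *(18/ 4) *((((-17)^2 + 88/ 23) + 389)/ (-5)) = -169436169/ 115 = -1473357.99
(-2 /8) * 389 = -389 /4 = -97.25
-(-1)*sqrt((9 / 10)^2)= 9 / 10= 0.90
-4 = -4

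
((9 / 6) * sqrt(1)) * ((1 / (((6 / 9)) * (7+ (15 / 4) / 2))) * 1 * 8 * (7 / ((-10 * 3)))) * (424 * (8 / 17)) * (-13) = 7408128 / 6035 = 1227.53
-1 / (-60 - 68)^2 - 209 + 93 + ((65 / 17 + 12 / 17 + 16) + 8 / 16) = -26451985 / 278528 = -94.97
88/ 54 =1.63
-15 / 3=-5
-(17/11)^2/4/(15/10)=-289/726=-0.40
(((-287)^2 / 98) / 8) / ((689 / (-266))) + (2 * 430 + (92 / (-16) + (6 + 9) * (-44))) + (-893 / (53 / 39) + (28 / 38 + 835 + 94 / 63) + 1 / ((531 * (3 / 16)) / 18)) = 130011804995 / 389273976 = 333.99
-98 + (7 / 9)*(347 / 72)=-61075 / 648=-94.25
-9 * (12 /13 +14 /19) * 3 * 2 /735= -1476 /12103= -0.12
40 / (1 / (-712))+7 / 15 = -427193 / 15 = -28479.53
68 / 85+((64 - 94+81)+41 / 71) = 18594 / 355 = 52.38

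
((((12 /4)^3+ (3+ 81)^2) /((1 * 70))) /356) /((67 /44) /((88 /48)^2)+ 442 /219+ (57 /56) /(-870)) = 119747762046 /1040685176341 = 0.12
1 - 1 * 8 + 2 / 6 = -20 / 3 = -6.67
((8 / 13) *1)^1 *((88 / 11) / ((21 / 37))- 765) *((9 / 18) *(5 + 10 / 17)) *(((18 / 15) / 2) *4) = -368752 / 119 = -3098.76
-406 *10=-4060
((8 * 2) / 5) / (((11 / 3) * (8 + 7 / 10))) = 32 / 319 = 0.10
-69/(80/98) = -84.52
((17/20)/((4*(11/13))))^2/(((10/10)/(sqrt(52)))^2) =634933/193600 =3.28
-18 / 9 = -2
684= 684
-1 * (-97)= 97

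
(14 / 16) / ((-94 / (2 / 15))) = -7 / 5640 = -0.00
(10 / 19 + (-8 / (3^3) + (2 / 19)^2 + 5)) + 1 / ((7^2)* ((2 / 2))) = 2512912 / 477603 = 5.26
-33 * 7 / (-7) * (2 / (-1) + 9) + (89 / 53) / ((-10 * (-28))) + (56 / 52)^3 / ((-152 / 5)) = 143074938247 / 619466120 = 230.96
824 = 824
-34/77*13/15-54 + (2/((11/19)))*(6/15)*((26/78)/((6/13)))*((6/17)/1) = -54.03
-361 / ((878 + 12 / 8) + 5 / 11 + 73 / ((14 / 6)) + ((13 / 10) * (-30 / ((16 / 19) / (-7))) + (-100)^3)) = 444752 / 1230477953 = 0.00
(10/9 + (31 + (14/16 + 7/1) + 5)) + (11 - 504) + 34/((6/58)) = -8593/72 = -119.35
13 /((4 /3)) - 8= 7 /4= 1.75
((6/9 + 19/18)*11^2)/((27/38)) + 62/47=3364709/11421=294.61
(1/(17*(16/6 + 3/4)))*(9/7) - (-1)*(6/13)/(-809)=1106562/51312443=0.02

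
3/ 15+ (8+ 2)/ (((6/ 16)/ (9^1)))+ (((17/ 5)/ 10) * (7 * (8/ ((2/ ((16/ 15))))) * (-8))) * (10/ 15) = 209297/ 1125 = 186.04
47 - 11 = 36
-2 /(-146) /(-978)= -1 /71394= -0.00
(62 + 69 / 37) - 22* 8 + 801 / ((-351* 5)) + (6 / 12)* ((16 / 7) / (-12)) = -112.69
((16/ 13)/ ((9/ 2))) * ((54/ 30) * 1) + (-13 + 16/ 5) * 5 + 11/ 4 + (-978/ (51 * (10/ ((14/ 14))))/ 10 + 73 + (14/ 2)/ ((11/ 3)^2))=73728157/ 2674100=27.57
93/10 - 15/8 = 297/40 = 7.42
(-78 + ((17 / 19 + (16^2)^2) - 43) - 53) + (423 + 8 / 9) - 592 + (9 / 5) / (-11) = 613155401 / 9405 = 65194.62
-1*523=-523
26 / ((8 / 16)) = 52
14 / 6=7 / 3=2.33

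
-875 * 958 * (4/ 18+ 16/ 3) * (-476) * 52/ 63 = 148202600000/ 81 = 1829661728.40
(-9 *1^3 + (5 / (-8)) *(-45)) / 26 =153 / 208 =0.74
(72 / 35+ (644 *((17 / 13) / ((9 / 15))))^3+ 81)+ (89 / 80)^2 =7348393535807886833 / 2657491200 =2765161945.15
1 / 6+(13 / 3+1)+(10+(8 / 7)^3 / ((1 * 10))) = 53677 / 3430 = 15.65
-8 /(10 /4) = -16 /5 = -3.20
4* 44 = 176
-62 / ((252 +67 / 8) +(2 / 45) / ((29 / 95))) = -129456 / 543967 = -0.24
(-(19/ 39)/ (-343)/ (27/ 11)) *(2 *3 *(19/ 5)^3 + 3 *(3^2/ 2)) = 459173/ 2315250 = 0.20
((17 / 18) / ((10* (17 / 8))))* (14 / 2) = 14 / 45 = 0.31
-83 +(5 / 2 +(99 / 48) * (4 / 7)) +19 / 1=-1689 / 28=-60.32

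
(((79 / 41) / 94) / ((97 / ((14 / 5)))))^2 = 0.00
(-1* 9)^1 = -9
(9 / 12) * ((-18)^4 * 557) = 43853724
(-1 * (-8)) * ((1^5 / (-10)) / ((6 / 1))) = -2 / 15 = -0.13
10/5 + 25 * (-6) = -148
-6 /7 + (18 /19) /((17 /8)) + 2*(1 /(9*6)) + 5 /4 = 213839 /244188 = 0.88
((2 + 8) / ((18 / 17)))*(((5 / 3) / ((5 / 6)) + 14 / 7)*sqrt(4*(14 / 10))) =136*sqrt(35) / 9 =89.40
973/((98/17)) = 168.79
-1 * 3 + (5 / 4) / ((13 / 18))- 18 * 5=-2373 / 26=-91.27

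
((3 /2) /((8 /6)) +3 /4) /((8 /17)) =255 /64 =3.98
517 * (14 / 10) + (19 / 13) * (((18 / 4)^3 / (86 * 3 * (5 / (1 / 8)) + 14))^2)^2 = 2197686357464064963091327 / 3036317155895598448640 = 723.80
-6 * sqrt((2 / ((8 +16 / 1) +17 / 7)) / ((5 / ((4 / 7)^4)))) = -96 * sqrt(518) / 9065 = -0.24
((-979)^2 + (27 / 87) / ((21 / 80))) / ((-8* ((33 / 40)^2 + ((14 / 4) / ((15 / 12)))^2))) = -38912752600 / 2767499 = -14060.62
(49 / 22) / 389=49 / 8558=0.01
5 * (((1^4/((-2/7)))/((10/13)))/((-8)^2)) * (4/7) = -13/64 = -0.20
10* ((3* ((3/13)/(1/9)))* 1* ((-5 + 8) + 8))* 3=26730/13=2056.15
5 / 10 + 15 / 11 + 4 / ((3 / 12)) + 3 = 459 / 22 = 20.86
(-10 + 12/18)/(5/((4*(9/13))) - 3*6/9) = 48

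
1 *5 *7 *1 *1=35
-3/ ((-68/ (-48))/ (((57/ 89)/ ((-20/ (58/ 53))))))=29754/ 400945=0.07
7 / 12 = 0.58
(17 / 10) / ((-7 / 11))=-187 / 70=-2.67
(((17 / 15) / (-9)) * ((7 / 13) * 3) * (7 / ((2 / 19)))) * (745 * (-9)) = 2358223 / 26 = 90700.88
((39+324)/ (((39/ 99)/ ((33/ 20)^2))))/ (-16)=-13045131/ 83200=-156.79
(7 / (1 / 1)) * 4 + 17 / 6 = 185 / 6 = 30.83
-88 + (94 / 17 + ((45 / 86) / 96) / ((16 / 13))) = -61729549 / 748544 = -82.47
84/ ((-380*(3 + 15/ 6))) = -42/ 1045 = -0.04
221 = 221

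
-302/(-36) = 151/18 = 8.39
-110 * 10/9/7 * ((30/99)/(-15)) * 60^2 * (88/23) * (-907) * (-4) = 17626721.88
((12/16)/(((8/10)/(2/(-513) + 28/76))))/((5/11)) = 2057/2736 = 0.75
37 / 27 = 1.37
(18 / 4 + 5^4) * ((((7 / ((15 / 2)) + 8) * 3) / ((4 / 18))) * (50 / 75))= 253059 / 5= 50611.80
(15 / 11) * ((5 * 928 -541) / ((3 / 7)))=143465 / 11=13042.27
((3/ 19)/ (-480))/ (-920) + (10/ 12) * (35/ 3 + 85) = 2027680009/ 25171200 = 80.56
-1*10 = -10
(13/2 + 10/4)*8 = 72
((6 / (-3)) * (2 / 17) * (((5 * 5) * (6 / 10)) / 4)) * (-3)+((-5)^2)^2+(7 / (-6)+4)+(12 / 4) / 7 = 450469 / 714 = 630.91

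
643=643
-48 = -48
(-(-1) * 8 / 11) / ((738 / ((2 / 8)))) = 1 / 4059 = 0.00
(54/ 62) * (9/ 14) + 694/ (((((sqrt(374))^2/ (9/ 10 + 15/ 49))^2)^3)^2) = 0.56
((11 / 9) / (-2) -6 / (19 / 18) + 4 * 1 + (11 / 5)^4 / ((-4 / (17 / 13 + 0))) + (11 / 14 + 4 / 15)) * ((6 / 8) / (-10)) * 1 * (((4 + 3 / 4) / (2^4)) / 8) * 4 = 346283209 / 3494400000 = 0.10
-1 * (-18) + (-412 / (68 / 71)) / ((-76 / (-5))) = -13309 / 1292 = -10.30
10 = 10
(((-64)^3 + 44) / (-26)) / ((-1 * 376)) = -65525 / 2444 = -26.81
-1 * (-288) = 288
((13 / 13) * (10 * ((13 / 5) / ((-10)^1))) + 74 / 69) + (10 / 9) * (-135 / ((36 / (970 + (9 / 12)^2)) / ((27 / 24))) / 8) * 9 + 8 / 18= -10851243433 / 2119680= -5119.28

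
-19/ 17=-1.12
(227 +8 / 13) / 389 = 2959 / 5057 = 0.59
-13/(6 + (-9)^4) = -13/6567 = -0.00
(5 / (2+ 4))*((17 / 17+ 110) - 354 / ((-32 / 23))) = 9745 / 32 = 304.53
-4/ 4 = -1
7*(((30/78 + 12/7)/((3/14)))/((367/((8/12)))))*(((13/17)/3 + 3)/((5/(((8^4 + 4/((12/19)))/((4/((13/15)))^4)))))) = 3000487053109/4093407900000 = 0.73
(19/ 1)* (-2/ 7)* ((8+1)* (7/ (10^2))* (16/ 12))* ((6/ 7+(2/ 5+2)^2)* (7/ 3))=-44004/ 625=-70.41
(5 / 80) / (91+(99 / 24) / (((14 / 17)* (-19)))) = 133 / 193087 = 0.00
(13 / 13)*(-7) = -7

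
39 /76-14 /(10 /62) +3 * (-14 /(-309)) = -3371947 /39140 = -86.15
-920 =-920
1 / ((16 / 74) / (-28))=-259 / 2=-129.50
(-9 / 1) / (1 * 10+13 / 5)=-5 / 7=-0.71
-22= -22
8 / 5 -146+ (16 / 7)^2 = -34098 / 245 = -139.18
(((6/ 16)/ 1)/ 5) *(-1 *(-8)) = 0.60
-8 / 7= -1.14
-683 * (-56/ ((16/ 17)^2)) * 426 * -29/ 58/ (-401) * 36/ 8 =103208.24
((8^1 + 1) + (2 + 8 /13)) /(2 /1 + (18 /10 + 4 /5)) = 755 /299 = 2.53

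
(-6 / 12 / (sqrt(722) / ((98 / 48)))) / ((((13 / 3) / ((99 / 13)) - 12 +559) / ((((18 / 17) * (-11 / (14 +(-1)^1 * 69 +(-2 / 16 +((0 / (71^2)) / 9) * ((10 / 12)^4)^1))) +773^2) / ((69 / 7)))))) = -4.21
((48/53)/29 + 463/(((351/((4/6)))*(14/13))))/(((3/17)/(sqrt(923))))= 12560399*sqrt(923)/2614437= 145.96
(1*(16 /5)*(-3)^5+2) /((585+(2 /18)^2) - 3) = -314118 /235715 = -1.33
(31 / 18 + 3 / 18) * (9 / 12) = 17 / 12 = 1.42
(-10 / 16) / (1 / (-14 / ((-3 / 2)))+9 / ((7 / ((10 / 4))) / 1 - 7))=35 / 114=0.31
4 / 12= 0.33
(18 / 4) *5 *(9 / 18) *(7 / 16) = 315 / 64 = 4.92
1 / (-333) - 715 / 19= -238114 / 6327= -37.63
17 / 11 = 1.55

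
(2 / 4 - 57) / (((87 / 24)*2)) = -226 / 29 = -7.79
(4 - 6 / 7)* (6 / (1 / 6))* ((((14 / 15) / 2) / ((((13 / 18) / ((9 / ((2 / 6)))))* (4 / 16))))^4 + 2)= 335287530221581872 / 124954375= 2683279638.84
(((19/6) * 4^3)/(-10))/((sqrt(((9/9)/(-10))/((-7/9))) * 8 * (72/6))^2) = -0.02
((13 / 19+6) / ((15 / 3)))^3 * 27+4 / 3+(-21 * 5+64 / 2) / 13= 2013765674 / 33437625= 60.22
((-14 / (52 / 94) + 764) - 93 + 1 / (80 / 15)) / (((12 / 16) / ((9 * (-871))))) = -27002943 / 4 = -6750735.75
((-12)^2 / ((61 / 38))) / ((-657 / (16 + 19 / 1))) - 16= -92528 / 4453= -20.78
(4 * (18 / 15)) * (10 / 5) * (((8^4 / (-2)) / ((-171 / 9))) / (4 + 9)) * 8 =786432 / 1235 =636.79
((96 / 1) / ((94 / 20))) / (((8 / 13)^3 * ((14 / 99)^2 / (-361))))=-116600095755 / 73696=-1582176.72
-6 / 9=-2 / 3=-0.67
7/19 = 0.37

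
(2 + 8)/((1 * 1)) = 10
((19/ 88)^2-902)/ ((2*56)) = -6984727/ 867328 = -8.05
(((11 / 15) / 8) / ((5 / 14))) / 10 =77 / 3000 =0.03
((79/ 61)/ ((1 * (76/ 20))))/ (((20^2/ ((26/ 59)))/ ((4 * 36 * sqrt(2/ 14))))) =18486 * sqrt(7)/ 2393335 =0.02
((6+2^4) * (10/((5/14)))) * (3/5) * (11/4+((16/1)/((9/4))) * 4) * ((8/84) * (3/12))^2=12353/1890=6.54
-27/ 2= -13.50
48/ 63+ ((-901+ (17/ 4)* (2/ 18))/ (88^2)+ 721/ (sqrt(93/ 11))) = 248.61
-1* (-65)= 65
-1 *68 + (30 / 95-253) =-6093 / 19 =-320.68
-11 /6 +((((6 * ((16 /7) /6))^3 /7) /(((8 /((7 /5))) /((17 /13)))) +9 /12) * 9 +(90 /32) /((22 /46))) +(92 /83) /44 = 1273384139 /88823280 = 14.34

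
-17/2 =-8.50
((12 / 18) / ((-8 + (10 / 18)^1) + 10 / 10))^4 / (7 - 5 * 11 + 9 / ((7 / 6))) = -189 / 66484414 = -0.00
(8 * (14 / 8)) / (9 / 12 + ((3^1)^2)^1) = 56 / 39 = 1.44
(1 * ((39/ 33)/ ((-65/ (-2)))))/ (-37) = -2/ 2035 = -0.00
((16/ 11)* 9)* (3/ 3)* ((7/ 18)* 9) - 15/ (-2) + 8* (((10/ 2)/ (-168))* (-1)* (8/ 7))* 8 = 179471/ 3234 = 55.50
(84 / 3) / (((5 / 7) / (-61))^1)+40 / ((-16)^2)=-382567 / 160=-2391.04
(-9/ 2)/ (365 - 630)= 9/ 530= 0.02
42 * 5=210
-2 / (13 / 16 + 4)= -32 / 77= -0.42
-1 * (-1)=1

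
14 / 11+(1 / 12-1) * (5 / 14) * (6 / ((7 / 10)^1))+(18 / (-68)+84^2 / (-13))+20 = -62485936 / 119119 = -524.57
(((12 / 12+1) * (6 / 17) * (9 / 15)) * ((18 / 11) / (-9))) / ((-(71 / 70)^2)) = 70560 / 942667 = 0.07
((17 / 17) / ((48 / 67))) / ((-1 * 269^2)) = -67 / 3473328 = -0.00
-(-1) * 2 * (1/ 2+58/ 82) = 99/ 41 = 2.41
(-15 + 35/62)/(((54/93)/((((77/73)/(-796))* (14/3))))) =482405/3137832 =0.15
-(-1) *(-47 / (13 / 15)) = -705 / 13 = -54.23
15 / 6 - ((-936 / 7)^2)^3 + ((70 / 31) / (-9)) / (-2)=-375222861715588910903 / 65648142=-5715666129828.76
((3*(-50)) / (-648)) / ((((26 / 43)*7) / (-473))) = -508475 / 19656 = -25.87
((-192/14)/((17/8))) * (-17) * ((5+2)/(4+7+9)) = 192/5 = 38.40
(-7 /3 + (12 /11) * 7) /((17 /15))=875 /187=4.68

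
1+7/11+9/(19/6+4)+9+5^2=17450/473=36.89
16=16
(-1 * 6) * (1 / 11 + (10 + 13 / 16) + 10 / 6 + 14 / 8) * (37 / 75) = -279757 / 6600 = -42.39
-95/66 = -1.44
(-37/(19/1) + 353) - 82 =5112/19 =269.05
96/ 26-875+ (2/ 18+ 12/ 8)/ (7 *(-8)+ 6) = -10194677/ 11700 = -871.34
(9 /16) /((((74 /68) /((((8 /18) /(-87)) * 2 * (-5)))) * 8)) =85 /25752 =0.00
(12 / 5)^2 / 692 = 36 / 4325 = 0.01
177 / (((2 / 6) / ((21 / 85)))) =11151 / 85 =131.19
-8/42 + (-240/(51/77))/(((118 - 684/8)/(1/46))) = -46204/106743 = -0.43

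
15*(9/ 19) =7.11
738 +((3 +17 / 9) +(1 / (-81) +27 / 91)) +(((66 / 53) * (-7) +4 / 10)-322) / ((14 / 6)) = 1175131544 / 1953315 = 601.61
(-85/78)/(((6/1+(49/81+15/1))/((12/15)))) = -459/11375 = -0.04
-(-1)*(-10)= -10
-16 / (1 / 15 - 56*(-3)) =-0.10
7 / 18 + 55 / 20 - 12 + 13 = 4.14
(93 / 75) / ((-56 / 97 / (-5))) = 3007 / 280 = 10.74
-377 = -377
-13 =-13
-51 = -51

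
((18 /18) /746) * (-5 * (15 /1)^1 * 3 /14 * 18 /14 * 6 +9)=-2817 /18277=-0.15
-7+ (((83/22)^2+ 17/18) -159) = -656981/4356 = -150.82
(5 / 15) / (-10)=-1 / 30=-0.03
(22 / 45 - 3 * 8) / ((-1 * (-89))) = -1058 / 4005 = -0.26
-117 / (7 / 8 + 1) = -62.40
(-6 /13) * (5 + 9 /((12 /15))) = -15 /2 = -7.50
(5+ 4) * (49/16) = 441/16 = 27.56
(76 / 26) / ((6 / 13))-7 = -2 / 3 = -0.67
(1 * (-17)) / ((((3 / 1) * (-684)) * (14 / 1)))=17 / 28728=0.00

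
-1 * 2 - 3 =-5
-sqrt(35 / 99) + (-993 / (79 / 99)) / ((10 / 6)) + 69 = -267666 / 395 -sqrt(385) / 33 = -678.23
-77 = -77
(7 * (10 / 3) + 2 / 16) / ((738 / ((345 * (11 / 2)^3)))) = 86175595 / 47232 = 1824.52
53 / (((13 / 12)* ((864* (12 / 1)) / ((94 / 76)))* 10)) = 2491 / 4268160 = 0.00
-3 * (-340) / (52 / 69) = 17595 / 13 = 1353.46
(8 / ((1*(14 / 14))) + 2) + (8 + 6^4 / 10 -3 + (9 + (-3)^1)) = 753 / 5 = 150.60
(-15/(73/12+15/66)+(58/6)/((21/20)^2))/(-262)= -71870/2946321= -0.02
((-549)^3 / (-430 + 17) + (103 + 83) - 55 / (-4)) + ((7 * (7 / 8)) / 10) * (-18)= 6621883697 / 16520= 400840.42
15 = 15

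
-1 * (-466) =466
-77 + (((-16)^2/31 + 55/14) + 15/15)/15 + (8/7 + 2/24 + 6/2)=-71.89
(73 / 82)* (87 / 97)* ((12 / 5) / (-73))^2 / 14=3132 / 50806175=0.00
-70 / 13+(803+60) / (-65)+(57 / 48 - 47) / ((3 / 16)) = -51284 / 195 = -262.99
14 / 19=0.74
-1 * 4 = -4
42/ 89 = 0.47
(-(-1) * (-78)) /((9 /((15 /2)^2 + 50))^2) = -2348125 /216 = -10870.95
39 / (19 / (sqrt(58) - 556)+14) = 247 * sqrt(58) / 20094619+56114864 / 20094619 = 2.79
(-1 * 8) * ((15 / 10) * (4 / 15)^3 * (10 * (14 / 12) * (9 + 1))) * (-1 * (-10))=-7168 / 27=-265.48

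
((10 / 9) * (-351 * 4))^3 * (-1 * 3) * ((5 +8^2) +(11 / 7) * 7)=911139840000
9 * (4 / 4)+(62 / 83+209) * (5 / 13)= 96756 / 1079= 89.67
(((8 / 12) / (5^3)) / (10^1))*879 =293 / 625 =0.47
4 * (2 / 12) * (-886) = -1772 / 3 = -590.67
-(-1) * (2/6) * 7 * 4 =28/3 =9.33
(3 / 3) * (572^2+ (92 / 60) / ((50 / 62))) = 122694713 / 375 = 327185.90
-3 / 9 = -1 / 3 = -0.33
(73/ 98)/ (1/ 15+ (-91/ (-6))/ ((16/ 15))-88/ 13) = 227760/ 2298149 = 0.10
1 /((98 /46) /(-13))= -299 /49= -6.10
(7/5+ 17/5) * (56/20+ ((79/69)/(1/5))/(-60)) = 22394/1725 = 12.98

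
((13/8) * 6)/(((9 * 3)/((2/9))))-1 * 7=-1121/162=-6.92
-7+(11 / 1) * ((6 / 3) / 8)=-17 / 4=-4.25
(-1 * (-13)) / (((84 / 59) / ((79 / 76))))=60593 / 6384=9.49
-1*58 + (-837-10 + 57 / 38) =-1807 / 2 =-903.50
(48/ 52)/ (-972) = -1/ 1053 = -0.00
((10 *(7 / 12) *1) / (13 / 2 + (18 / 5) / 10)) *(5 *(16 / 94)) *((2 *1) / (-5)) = -2000 / 6909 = -0.29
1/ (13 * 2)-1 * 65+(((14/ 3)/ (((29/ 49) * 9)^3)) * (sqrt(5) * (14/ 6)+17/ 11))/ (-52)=-495497253214/ 7627440249-5764801 * sqrt(5)/ 4160421954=-64.97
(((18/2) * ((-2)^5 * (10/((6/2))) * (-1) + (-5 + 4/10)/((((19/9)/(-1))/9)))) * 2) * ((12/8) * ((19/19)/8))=323901/760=426.19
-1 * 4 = -4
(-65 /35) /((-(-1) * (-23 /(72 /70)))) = 468 /5635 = 0.08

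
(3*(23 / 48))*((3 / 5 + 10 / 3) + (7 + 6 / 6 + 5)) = 2921 / 120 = 24.34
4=4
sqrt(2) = 1.41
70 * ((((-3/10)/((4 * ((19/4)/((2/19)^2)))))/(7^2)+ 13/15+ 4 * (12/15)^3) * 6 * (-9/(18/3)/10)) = -1102041039/6001625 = -183.62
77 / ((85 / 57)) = 4389 / 85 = 51.64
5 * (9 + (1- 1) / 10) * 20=900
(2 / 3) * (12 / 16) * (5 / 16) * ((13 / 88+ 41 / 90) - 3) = -9491 / 25344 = -0.37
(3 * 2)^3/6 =36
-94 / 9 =-10.44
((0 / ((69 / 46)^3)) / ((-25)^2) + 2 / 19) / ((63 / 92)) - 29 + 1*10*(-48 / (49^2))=-11925527 / 410571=-29.05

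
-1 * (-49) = 49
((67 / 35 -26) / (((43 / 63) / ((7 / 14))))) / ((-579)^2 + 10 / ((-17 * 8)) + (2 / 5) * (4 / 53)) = -13671774 / 259764807677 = -0.00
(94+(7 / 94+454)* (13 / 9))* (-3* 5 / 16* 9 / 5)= -1903209 / 1504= -1265.43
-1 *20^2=-400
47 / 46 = 1.02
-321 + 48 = -273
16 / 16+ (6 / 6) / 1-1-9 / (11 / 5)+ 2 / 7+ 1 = -139 / 77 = -1.81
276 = 276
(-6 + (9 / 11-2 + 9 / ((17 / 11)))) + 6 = 868 / 187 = 4.64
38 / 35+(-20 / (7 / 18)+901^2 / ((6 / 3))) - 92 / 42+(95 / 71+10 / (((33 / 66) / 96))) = 868548619 / 2130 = 407769.30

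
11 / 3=3.67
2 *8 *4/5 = 64/5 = 12.80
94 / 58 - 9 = -214 / 29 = -7.38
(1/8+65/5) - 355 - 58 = -3199/8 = -399.88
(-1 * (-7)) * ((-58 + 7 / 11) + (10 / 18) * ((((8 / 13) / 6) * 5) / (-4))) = -402.04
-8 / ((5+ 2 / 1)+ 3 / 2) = -16 / 17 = -0.94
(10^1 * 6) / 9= 20 / 3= 6.67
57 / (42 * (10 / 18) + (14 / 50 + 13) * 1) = 4275 / 2746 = 1.56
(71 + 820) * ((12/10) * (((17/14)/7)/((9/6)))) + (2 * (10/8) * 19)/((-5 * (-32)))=1943471/15680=123.95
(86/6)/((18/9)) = 43/6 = 7.17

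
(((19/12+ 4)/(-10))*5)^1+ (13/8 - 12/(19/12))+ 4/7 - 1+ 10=659/798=0.83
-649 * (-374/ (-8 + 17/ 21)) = -5097246/ 151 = -33756.60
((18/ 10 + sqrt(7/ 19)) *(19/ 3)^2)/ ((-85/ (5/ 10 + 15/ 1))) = -11191/ 850 - 589 *sqrt(133)/ 1530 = -17.61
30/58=15/29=0.52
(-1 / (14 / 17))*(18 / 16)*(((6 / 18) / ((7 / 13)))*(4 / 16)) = -663 / 3136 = -0.21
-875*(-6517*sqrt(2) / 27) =5702375*sqrt(2) / 27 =298680.59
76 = 76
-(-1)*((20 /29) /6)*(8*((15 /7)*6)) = 2400 /203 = 11.82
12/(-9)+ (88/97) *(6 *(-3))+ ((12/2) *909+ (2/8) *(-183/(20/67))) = 122989969/23280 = 5283.07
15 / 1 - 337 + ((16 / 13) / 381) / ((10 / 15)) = -531614 / 1651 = -322.00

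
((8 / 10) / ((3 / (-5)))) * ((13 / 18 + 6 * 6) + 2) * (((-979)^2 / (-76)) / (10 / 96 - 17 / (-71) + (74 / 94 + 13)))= 17833819032392 / 387044991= 46076.86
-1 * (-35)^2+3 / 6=-2449 / 2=-1224.50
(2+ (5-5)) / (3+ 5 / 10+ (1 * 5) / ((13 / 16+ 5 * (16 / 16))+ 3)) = 564 / 1147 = 0.49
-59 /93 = -0.63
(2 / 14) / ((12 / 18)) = 3 / 14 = 0.21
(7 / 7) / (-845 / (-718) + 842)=718 / 605401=0.00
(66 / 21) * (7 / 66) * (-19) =-19 / 3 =-6.33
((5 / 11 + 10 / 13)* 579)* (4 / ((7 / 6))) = 347400 / 143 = 2429.37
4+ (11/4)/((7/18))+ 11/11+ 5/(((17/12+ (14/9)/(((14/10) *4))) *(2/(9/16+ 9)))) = 26.18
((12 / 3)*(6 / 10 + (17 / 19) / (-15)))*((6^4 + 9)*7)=375144 / 19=19744.42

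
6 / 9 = 2 / 3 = 0.67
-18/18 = -1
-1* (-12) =12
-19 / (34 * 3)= -19 / 102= -0.19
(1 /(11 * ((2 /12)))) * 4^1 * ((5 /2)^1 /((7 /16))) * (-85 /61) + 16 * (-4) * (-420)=26862.63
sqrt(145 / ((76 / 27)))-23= -23 + 3*sqrt(8265) / 38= -15.82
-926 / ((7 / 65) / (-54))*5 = 16251300 / 7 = 2321614.29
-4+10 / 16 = -27 / 8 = -3.38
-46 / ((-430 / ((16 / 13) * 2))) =736 / 2795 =0.26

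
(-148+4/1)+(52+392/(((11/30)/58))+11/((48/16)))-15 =2042830/33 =61903.94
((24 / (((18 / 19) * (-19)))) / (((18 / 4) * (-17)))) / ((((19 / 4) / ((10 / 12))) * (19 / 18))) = 160 / 55233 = 0.00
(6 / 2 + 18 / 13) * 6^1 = 342 / 13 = 26.31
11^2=121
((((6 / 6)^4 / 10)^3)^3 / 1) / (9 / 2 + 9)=0.00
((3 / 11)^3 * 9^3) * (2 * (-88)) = -2602.71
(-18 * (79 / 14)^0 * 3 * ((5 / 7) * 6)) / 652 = -405 / 1141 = -0.35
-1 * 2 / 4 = -1 / 2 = -0.50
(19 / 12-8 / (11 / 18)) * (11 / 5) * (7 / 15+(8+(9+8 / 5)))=-217217 / 450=-482.70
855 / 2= 427.50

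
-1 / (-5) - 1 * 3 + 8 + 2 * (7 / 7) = 36 / 5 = 7.20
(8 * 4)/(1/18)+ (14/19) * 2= 10972/19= 577.47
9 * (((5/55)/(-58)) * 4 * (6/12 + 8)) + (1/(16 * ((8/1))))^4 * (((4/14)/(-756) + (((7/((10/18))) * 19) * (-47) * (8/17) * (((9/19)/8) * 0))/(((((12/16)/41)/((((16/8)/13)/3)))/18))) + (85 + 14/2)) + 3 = 571065371781593/226579389087744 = 2.52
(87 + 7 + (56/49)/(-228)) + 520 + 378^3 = 21550295632/399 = 54010765.99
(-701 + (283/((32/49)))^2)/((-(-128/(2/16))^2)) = -191575865/1073741824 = -0.18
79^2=6241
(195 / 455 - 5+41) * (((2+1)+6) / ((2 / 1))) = 2295 / 14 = 163.93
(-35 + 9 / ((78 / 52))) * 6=-174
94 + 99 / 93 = 2947 / 31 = 95.06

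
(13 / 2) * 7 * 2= 91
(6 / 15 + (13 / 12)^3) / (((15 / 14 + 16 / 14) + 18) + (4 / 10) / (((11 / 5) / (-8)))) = 1111957 / 12480480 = 0.09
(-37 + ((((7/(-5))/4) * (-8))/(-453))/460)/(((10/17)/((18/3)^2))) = -983033007/434125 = -2264.40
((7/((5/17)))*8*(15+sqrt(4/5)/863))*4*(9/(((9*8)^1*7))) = 204.01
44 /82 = 22 /41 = 0.54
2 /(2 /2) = 2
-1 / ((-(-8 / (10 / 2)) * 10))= -1 / 16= -0.06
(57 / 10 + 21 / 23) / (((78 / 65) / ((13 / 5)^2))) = 85683 / 2300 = 37.25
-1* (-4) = 4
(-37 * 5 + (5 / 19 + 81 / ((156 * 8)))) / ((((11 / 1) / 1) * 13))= -1459647 / 1130272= -1.29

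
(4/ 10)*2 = 4/ 5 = 0.80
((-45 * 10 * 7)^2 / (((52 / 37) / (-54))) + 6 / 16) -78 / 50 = -991257753081 / 2600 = -381252981.95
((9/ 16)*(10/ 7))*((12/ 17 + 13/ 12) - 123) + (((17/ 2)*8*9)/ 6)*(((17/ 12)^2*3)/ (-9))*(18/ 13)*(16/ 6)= -51882703/ 148512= -349.35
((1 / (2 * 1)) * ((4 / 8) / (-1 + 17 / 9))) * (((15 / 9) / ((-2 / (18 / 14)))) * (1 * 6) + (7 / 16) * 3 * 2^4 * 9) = 5751 / 112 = 51.35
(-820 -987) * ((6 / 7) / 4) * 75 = -406575 / 14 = -29041.07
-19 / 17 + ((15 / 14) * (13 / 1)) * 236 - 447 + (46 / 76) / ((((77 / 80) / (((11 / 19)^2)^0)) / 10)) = 2845.31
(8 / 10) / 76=1 / 95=0.01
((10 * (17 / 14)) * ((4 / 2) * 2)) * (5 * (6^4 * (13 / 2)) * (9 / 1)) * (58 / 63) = 830606400 / 49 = 16951151.02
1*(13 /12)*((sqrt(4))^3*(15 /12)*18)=195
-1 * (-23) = 23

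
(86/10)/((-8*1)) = -43/40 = -1.08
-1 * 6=-6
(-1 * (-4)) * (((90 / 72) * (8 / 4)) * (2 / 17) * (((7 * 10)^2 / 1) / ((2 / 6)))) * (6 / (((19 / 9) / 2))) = 31752000 / 323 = 98303.41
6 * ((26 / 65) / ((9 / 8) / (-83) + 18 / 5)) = 2656 / 3969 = 0.67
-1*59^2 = -3481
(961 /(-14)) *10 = -4805 /7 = -686.43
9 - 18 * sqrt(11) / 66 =9 - 3 * sqrt(11) / 11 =8.10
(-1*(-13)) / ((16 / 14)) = 91 / 8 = 11.38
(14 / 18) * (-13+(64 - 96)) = -35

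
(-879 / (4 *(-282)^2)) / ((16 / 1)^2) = -293 / 27144192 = -0.00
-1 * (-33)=33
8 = 8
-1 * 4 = -4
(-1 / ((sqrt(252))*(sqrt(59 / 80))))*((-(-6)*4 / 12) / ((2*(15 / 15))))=-2*sqrt(2065) / 1239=-0.07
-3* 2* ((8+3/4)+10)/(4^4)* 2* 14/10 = -315/256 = -1.23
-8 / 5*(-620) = 992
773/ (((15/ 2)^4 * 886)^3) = 395776/ 11279926955660888671875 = 0.00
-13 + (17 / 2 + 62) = 115 / 2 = 57.50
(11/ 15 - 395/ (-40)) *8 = 1273/ 15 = 84.87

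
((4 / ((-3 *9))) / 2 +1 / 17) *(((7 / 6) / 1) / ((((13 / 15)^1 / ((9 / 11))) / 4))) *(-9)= 1470 / 2431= 0.60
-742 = -742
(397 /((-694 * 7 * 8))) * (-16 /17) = 397 /41293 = 0.01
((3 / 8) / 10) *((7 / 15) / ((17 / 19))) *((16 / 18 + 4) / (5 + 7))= 1463 / 183600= 0.01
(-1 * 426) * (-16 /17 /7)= 57.28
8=8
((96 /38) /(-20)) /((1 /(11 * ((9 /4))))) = -297 /95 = -3.13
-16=-16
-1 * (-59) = 59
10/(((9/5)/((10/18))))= 250/81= 3.09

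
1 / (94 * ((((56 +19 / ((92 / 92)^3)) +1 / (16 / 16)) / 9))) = 9 / 7144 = 0.00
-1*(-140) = 140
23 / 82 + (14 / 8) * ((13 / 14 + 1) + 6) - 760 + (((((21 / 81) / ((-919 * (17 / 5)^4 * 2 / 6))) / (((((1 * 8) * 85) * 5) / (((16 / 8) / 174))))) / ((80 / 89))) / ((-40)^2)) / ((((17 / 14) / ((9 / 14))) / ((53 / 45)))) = -108775956119102142307379 / 145842671415466598400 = -745.84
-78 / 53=-1.47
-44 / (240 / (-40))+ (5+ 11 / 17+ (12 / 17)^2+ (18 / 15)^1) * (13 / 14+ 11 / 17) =1950677 / 103173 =18.91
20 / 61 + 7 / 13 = 687 / 793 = 0.87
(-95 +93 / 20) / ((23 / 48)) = -21684 / 115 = -188.56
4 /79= 0.05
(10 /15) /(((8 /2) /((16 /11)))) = 8 /33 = 0.24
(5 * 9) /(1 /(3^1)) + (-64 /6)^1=124.33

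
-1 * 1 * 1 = -1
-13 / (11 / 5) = -65 / 11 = -5.91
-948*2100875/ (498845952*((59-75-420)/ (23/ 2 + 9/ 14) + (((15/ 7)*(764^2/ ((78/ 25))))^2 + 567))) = -116823177550625/ 4702595267665014316584768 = -0.00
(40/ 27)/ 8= 5/ 27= 0.19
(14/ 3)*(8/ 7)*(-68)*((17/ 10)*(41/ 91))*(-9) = 1137504/ 455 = 2500.01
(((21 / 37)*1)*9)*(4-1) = 567 / 37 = 15.32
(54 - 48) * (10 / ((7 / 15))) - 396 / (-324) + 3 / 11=90136 / 693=130.07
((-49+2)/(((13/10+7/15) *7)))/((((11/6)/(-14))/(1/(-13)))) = -16920/7579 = -2.23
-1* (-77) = 77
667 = 667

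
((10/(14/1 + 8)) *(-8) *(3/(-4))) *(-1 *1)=-30/11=-2.73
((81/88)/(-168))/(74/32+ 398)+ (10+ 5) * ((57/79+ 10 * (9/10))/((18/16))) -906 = -40332012431/51948820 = -776.38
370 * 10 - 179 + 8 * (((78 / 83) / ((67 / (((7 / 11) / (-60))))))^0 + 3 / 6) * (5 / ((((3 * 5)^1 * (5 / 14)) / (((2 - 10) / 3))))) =52367 / 15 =3491.13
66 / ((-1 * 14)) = -4.71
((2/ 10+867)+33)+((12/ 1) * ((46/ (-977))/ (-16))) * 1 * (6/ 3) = 4397822/ 4885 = 900.27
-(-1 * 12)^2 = -144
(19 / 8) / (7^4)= 19 / 19208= 0.00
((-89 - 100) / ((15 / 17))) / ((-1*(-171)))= -119 / 95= -1.25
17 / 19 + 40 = 777 / 19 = 40.89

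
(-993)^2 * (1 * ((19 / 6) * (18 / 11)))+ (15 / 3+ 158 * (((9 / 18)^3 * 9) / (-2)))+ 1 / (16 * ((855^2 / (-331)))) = 657382949450509 / 128660400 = 5109442.76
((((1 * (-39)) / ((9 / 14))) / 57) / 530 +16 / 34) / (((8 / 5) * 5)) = 360973 / 6162840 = 0.06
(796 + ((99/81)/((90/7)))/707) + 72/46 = 797.57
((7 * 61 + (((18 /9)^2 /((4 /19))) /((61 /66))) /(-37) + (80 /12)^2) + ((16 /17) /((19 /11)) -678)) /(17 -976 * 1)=1355301739 /6292093941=0.22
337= 337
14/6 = 7/3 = 2.33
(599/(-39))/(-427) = 599/16653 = 0.04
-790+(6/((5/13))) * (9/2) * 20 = 614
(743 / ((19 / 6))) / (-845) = -4458 / 16055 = -0.28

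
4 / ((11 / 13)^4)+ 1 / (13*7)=10410845 / 1332331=7.81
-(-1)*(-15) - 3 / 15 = -76 / 5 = -15.20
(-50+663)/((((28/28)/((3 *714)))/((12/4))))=3939138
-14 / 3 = -4.67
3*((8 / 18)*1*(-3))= -4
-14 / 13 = -1.08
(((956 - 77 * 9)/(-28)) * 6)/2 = -789/28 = -28.18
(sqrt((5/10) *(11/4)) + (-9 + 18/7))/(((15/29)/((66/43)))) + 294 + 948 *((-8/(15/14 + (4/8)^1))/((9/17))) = -87819616/9933 + 319 *sqrt(22)/430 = -8837.72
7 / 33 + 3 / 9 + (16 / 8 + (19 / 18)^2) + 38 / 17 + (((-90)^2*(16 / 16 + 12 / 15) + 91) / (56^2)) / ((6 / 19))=1967435285 / 95001984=20.71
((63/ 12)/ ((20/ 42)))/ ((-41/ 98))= -21609/ 820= -26.35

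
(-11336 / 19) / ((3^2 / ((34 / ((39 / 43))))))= -1274864 / 513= -2485.12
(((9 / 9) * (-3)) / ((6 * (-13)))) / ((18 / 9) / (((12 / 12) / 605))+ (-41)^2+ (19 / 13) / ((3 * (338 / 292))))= 507 / 38114710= 0.00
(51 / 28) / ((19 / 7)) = 51 / 76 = 0.67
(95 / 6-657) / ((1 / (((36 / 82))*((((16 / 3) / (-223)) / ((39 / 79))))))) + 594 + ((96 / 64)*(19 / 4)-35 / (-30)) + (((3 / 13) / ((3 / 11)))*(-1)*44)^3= -24582244791707 / 482092104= -50990.76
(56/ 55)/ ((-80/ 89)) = -623/ 550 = -1.13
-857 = -857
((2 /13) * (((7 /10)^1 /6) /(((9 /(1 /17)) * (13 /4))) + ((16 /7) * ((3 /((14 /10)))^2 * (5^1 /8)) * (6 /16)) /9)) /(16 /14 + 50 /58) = 324734141 /15469984530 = 0.02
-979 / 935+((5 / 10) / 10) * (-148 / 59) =-1176 / 1003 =-1.17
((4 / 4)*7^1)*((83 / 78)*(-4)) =-1162 / 39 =-29.79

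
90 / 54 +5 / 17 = 1.96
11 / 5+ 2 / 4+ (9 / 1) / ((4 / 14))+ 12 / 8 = 35.70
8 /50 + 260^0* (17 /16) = 489 /400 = 1.22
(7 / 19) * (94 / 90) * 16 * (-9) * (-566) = 2979424 / 95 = 31362.36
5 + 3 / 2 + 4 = 10.50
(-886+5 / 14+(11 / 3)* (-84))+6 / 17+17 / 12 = -1701995 / 1428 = -1191.87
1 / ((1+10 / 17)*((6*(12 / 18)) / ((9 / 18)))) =17 / 216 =0.08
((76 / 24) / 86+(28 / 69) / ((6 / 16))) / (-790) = -0.00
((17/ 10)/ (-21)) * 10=-0.81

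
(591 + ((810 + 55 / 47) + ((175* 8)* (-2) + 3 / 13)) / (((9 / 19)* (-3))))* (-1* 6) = -65670746 / 5499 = -11942.31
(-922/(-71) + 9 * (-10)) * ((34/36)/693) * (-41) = 1905598/442827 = 4.30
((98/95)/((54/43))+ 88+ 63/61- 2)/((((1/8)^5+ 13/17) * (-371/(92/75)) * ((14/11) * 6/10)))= -3874621208133632/7789548513132225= -0.50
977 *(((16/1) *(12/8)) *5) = 117240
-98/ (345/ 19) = -1862/ 345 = -5.40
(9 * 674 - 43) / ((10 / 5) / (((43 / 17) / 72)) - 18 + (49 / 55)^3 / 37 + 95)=1594303910375 / 35456743032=44.96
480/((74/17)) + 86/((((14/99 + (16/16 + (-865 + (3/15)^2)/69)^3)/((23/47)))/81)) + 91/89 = 5479456043570369663/50237122792860307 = 109.07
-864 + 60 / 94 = -40578 / 47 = -863.36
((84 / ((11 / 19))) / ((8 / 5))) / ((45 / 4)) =266 / 33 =8.06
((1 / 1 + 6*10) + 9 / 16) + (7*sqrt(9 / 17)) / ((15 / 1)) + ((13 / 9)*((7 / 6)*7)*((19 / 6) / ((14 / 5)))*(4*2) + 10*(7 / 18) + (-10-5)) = 7*sqrt(17) / 85 + 203705 / 1296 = 157.52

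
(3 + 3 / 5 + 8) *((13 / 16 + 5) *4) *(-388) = -523218 / 5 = -104643.60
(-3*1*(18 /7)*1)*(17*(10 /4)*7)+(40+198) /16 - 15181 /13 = -358581 /104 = -3447.89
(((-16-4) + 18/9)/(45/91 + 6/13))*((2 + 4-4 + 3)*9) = -24570/29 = -847.24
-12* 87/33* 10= -3480/11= -316.36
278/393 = 0.71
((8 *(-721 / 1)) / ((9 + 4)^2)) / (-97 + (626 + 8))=-5768 / 90753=-0.06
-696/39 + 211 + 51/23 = 58416/299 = 195.37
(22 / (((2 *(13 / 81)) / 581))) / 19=517671 / 247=2095.83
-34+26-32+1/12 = -479/12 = -39.92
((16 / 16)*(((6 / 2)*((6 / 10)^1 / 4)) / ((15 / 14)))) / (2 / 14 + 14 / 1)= 49 / 1650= 0.03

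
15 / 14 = 1.07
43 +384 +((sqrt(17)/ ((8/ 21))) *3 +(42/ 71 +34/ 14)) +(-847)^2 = 63 *sqrt(17)/ 8 +356765993/ 497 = 717871.49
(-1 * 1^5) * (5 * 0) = 0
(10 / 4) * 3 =15 / 2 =7.50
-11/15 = -0.73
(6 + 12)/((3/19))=114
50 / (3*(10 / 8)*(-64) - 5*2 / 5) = -25 / 121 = -0.21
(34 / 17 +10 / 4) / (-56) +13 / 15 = 1321 / 1680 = 0.79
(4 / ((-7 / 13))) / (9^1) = -52 / 63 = -0.83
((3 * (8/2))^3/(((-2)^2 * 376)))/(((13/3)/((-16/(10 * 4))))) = -324/3055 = -0.11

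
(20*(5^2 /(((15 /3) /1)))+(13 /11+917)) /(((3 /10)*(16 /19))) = 133000 /33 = 4030.30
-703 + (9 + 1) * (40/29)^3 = -16505467/24389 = -676.76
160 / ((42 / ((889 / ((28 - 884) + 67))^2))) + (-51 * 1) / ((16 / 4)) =-59116753 / 7470252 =-7.91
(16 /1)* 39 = 624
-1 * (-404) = 404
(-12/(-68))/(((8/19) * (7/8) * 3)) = 19/119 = 0.16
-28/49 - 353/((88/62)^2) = -2382375/13552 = -175.80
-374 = -374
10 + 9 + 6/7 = 139/7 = 19.86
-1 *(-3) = 3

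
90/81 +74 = 676/9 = 75.11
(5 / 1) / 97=5 / 97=0.05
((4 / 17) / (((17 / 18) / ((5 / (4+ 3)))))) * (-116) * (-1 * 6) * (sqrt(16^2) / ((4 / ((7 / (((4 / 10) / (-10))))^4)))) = 134284500000000 / 289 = 464652249134.95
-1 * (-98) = 98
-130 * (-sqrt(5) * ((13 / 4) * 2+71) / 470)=2015 * sqrt(5) / 94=47.93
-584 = -584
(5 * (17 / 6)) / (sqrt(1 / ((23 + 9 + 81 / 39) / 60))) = 17 * sqrt(86385) / 468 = 10.68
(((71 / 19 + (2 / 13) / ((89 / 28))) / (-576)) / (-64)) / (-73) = -27737 / 19719278592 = -0.00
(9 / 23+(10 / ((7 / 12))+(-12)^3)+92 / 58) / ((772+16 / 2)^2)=-7978759 / 2840619600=-0.00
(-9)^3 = -729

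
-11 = -11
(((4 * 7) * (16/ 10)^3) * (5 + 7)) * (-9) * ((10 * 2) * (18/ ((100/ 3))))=-83607552/ 625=-133772.08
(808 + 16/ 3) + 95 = 2725/ 3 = 908.33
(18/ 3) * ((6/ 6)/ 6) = 1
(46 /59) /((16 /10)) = 115 /236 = 0.49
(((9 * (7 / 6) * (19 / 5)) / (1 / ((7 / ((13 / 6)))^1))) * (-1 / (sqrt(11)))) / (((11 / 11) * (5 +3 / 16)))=-134064 * sqrt(11) / 59345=-7.49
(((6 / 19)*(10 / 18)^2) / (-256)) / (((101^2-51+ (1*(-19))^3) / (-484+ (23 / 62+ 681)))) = -101975 / 4466071296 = -0.00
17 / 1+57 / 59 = 1060 / 59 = 17.97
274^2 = 75076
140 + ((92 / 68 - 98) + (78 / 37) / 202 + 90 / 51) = 2866942 / 63529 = 45.13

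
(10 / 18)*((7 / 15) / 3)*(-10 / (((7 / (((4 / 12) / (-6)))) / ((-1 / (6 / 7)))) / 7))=-245 / 4374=-0.06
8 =8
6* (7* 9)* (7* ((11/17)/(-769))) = -29106/13073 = -2.23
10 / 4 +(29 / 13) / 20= 679 / 260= 2.61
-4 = -4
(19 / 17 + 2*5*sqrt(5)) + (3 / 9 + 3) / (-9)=343 / 459 + 10*sqrt(5)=23.11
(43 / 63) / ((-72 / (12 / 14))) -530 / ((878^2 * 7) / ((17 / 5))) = -8627581 / 1019879532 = -0.01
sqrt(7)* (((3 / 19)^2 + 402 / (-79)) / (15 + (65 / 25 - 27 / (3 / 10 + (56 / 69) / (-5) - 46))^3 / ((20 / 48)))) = -7627185781827870625* sqrt(7) / 139802063172205939743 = -0.14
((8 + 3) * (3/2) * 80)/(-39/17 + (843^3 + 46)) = 11220/5092155781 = 0.00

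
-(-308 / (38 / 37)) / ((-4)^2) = 2849 / 152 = 18.74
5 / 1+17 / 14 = 87 / 14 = 6.21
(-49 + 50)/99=0.01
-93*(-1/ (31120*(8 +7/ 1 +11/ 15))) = 279/ 1468864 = 0.00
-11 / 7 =-1.57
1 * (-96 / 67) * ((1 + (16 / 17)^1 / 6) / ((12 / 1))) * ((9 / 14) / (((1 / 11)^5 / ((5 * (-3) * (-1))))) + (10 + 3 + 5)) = -1710381444 / 7973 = -214521.69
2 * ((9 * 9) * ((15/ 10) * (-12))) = -2916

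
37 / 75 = 0.49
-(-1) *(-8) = -8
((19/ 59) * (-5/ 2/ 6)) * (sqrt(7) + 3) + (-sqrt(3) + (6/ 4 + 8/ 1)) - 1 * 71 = -14609/ 236 - sqrt(3) - 95 * sqrt(7)/ 708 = -63.99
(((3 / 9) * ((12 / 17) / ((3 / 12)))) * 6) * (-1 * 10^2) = -9600 / 17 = -564.71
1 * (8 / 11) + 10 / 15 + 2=112 / 33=3.39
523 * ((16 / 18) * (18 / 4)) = 2092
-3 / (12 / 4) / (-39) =1 / 39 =0.03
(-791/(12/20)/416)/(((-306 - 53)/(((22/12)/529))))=43505/1422053568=0.00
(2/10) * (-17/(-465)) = 17/2325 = 0.01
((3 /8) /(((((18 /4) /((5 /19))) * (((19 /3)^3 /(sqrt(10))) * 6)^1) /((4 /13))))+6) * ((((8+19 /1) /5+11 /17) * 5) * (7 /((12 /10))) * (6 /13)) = 134925 * sqrt(10) /374412233+107940 /221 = 488.42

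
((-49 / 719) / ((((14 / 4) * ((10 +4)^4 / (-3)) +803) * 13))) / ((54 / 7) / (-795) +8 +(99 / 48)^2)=0.00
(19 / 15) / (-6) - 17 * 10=-15319 / 90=-170.21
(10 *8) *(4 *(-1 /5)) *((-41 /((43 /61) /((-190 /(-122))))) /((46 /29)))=3614560 /989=3654.76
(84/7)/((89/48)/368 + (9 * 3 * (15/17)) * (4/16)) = 3603456/1789993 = 2.01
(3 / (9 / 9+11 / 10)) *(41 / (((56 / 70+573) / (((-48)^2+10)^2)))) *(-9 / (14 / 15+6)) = -709500.02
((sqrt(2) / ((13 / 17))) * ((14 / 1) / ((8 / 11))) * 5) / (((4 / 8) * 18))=6545 * sqrt(2) / 468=19.78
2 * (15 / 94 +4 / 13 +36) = 44563 / 611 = 72.93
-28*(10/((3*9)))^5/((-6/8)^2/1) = -44800000/129140163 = -0.35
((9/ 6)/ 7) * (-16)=-24/ 7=-3.43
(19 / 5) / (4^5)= 19 / 5120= 0.00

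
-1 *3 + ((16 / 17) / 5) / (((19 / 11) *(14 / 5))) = -2.96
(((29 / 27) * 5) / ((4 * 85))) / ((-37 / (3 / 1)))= -29 / 22644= -0.00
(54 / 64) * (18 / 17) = 243 / 272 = 0.89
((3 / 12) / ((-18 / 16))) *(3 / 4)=-1 / 6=-0.17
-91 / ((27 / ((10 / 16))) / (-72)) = 455 / 3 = 151.67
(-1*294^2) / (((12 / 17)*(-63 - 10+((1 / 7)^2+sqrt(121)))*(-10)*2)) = -6000099 / 60740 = -98.78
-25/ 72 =-0.35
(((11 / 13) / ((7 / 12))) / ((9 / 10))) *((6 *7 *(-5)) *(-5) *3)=66000 / 13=5076.92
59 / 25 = 2.36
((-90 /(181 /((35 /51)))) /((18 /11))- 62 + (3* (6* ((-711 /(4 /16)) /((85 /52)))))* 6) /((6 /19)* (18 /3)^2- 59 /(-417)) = -22912299497587 /1403004305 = -16330.88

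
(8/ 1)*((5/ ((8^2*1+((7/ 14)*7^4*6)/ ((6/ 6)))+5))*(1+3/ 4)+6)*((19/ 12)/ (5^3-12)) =3316697/ 4930416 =0.67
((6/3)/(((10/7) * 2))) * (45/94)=0.34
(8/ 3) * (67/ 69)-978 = -201910/ 207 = -975.41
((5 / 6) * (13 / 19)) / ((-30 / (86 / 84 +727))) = -397501 / 28728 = -13.84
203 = 203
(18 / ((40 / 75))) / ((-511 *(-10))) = 27 / 4088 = 0.01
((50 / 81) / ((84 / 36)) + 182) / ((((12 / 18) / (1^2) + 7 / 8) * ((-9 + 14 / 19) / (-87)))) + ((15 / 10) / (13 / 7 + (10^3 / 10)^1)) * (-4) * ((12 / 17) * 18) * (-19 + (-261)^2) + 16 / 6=-4324878238504 / 86978157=-49723.73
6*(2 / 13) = 12 / 13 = 0.92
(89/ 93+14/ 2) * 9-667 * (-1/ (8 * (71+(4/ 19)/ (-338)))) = 72.79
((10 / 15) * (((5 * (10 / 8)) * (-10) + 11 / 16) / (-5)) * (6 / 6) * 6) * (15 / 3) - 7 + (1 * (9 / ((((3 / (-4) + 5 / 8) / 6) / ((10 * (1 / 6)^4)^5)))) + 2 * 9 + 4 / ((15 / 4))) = 342919133188343 / 1322395269120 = 259.32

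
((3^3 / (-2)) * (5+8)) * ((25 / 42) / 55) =-585 / 308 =-1.90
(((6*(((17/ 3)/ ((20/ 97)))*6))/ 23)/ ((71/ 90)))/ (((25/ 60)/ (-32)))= -34193664/ 8165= -4187.83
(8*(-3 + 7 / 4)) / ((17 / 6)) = -60 / 17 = -3.53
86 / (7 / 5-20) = -430 / 93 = -4.62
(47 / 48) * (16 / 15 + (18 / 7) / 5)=3901 / 2520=1.55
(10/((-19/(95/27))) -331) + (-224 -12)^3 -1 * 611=-354920396/27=-13145199.85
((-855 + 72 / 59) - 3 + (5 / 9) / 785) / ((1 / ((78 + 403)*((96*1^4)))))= -1099405784672 / 27789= -39562624.95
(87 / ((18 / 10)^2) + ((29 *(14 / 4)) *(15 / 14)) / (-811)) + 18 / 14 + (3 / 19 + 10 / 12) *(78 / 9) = 426292319 / 11649204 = 36.59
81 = 81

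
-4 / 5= -0.80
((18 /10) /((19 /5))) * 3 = 27 /19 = 1.42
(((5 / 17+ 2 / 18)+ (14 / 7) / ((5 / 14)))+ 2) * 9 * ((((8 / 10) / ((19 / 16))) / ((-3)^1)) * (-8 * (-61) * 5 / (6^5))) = -5977024 / 1177335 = -5.08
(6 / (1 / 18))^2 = 11664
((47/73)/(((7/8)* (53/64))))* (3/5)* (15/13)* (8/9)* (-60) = -11550720/352079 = -32.81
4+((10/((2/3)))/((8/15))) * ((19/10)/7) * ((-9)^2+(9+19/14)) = 1099817/1568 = 701.41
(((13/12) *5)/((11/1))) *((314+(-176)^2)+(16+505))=2067715/132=15664.51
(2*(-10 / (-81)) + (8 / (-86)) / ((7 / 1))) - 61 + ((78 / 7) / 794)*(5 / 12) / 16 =-37642868965 / 619472448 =-60.77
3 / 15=1 / 5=0.20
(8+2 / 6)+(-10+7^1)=16 / 3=5.33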